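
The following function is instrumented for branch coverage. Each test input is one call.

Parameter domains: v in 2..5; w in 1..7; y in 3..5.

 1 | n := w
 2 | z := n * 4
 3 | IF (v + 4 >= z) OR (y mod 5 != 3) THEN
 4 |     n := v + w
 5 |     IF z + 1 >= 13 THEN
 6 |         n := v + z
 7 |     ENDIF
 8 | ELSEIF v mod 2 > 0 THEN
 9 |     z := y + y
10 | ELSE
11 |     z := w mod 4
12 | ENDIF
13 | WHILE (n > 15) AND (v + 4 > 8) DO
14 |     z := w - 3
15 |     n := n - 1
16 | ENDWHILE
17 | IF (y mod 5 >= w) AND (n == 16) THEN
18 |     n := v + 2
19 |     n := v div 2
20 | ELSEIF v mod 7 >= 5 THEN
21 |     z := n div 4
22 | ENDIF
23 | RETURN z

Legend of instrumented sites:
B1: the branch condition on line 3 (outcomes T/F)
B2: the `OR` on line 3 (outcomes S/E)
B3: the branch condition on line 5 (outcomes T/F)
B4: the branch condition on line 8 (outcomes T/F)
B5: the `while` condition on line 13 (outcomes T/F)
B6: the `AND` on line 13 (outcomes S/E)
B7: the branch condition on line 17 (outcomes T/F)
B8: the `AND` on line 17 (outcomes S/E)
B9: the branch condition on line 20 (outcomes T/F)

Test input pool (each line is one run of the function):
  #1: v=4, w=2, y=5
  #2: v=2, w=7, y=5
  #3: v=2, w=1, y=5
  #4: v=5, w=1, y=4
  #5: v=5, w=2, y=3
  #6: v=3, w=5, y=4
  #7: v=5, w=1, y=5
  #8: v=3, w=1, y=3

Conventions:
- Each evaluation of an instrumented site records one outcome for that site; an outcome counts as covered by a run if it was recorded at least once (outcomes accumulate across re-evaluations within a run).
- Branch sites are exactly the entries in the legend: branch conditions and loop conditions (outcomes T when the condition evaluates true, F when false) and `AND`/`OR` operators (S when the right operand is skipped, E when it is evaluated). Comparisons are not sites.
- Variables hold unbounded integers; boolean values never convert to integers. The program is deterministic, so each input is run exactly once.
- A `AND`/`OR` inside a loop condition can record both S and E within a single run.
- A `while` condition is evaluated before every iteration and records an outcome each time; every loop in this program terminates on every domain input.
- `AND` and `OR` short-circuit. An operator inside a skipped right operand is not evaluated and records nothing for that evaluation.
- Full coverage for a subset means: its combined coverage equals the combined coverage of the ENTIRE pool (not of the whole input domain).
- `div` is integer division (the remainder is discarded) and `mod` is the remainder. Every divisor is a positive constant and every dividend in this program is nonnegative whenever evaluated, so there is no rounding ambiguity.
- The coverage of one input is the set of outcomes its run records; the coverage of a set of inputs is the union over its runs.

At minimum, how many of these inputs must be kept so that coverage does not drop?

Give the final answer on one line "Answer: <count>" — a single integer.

input #1, v=4, w=2, y=5: outcomes B1=T, B2=S, B3=F, B5=F, B6=S, B7=F, B8=S, B9=F
input #2, v=2, w=7, y=5: outcomes B1=T, B2=E, B3=T, B5=F, B6=E, B7=F, B8=S, B9=F
input #3, v=2, w=1, y=5: outcomes B1=T, B2=S, B3=F, B5=F, B6=S, B7=F, B8=S, B9=F
input #4, v=5, w=1, y=4: outcomes B1=T, B2=S, B3=F, B5=F, B6=S, B7=F, B8=E, B9=T
input #5, v=5, w=2, y=3: outcomes B1=T, B2=S, B3=F, B5=F, B6=S, B7=F, B8=E, B9=T
input #6, v=3, w=5, y=4: outcomes B1=T, B2=E, B3=T, B5=F, B6=E, B7=F, B8=S, B9=F
input #7, v=5, w=1, y=5: outcomes B1=T, B2=S, B3=F, B5=F, B6=S, B7=F, B8=S, B9=T
input #8, v=3, w=1, y=3: outcomes B1=T, B2=S, B3=F, B5=F, B6=S, B7=F, B8=E, B9=F
union over all inputs: B1=T, B2=S, B2=E, B3=T, B3=F, B5=F, B6=S, B6=E, B7=F, B8=S, B8=E, B9=T, B9=F (13 outcomes)
size 1 is not enough: best union over all size-1 subsets is 8/13
the canonical winner is {2, 4}: size 2, full 13-outcome coverage, earliest index list among size-2 covers

Answer: 2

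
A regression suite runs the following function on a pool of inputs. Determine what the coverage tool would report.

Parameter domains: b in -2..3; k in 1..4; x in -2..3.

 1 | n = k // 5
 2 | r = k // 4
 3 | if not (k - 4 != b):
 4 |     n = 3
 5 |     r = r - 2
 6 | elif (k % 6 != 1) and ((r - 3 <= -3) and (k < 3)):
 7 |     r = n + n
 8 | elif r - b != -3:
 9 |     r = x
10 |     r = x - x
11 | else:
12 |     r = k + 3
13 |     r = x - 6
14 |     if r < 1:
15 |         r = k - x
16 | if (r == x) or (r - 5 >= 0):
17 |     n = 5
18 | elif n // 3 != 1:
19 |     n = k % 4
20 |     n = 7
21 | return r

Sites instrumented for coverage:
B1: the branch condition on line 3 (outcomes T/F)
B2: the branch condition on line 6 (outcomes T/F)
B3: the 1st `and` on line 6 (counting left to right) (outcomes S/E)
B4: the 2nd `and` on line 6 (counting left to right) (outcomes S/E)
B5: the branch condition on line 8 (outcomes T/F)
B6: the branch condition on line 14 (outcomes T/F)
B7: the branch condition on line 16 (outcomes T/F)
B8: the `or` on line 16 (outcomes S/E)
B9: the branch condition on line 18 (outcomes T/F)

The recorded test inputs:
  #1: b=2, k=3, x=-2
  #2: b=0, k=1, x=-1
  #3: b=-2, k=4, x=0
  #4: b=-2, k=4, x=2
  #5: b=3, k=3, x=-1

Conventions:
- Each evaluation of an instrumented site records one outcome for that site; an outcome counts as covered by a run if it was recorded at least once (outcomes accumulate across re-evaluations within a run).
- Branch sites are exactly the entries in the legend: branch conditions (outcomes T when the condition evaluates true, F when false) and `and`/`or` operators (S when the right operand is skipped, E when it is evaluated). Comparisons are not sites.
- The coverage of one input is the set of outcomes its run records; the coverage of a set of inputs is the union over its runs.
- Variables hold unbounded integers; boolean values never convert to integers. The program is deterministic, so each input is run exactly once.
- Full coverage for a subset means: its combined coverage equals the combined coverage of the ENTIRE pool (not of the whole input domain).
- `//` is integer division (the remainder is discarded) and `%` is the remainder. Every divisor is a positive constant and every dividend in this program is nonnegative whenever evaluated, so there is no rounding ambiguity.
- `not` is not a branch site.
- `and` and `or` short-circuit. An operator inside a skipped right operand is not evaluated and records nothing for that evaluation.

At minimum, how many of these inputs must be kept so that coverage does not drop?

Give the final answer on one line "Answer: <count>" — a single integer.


test 1 (b=2, k=3, x=-2) hits B1=F, B2=F, B3=E, B4=E, B5=T, B7=F, B8=E, B9=T
test 2 (b=0, k=1, x=-1) hits B1=F, B2=F, B3=S, B5=T, B7=F, B8=E, B9=T
test 3 (b=-2, k=4, x=0) hits B1=F, B2=F, B3=E, B4=S, B5=T, B7=T, B8=S
test 4 (b=-2, k=4, x=2) hits B1=F, B2=F, B3=E, B4=S, B5=T, B7=F, B8=E, B9=T
test 5 (b=3, k=3, x=-1) hits B1=F, B2=F, B3=E, B4=E, B5=F, B6=T, B7=F, B8=E, B9=T
together the pool reaches 14 outcomes: B1=F, B2=F, B3=S, B3=E, B4=S, B4=E, B5=T, B5=F, B6=T, B7=T, B7=F, B8=S, B8=E, B9=T
every size-1 subset falls short of the 14 outcomes (best: 9/14)
every size-2 subset falls short of the 14 outcomes (best: 13/14)
the canonical winner is {2, 3, 5}: size 3, full 14-outcome coverage, earliest index list among size-3 covers
Answer: 3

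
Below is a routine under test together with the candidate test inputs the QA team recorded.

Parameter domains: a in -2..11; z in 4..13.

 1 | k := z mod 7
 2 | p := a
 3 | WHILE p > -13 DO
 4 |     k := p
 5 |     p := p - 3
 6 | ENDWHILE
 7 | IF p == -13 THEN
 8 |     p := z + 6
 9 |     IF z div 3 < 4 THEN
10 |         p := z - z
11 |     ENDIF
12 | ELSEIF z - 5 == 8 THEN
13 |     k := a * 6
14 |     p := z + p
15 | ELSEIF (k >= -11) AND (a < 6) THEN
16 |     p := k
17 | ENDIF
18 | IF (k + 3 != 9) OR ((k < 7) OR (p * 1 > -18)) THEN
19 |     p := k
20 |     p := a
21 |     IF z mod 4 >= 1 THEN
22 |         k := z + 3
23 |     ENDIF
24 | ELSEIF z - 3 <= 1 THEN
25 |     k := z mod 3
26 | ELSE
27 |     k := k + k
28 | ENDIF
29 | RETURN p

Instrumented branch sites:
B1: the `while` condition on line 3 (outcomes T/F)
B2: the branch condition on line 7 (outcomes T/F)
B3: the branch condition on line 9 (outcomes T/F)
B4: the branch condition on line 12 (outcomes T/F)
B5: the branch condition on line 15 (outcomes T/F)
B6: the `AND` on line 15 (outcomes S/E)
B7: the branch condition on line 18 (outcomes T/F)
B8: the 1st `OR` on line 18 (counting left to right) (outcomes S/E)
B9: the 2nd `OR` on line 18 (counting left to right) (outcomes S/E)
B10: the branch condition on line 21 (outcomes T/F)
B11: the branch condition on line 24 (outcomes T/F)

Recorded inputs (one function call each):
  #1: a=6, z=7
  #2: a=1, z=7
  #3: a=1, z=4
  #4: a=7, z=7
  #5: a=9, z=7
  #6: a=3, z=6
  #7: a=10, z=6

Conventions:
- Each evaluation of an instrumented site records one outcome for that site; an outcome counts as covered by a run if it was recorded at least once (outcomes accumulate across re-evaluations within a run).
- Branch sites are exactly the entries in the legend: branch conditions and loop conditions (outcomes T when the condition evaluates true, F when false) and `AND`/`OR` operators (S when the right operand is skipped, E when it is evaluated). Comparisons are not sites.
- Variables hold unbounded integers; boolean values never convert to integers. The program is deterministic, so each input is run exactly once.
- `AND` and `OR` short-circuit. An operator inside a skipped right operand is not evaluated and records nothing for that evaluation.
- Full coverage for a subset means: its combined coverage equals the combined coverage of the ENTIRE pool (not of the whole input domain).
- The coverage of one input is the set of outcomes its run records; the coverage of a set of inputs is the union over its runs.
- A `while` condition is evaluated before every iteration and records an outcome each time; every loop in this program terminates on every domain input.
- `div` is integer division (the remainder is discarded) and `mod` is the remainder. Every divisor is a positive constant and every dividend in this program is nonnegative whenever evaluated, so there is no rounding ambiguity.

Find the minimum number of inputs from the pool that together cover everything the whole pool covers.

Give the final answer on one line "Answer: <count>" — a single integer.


test 1 (a=6, z=7) fires B1->T, B1->T, B1->T, B1->T, B1->T, B1->T, B1->T, B1->F, B2->F, B4->F, B6->S, B5->F, B8->S, B7->T, ...; hits B1=T, B1=F, B2=F, B4=F, B5=F, B6=S, B7=T, B8=S, B10=T
test 2 (a=1, z=7) fires B1->T, B1->T, B1->T, B1->T, B1->T, B1->F, B2->F, B4->F, B6->E, B5->T, B8->S, B7->T, B10->T; hits B1=T, B1=F, B2=F, B4=F, B5=T, B6=E, B7=T, B8=S, B10=T
test 3 (a=1, z=4) fires B1->T, B1->T, B1->T, B1->T, B1->T, B1->F, B2->F, B4->F, B6->E, B5->T, B8->S, B7->T, B10->F; hits B1=T, B1=F, B2=F, B4=F, B5=T, B6=E, B7=T, B8=S, B10=F
test 4 (a=7, z=7) fires B1->T, B1->T, B1->T, B1->T, B1->T, B1->T, B1->T, B1->F, B2->F, B4->F, B6->E, B5->F, B8->S, B7->T, ...; hits B1=T, B1=F, B2=F, B4=F, B5=F, B6=E, B7=T, B8=S, B10=T
test 5 (a=9, z=7) fires B1->T, B1->T, B1->T, B1->T, B1->T, B1->T, B1->T, B1->T, B1->F, B2->F, B4->F, B6->S, B5->F, B8->S, ...; hits B1=T, B1=F, B2=F, B4=F, B5=F, B6=S, B7=T, B8=S, B10=T
test 6 (a=3, z=6) fires B1->T, B1->T, B1->T, B1->T, B1->T, B1->T, B1->F, B2->F, B4->F, B6->S, B5->F, B8->S, B7->T, B10->T; hits B1=T, B1=F, B2=F, B4=F, B5=F, B6=S, B7=T, B8=S, B10=T
test 7 (a=10, z=6) fires B1->T, B1->T, B1->T, B1->T, B1->T, B1->T, B1->T, B1->T, B1->F, B2->F, B4->F, B6->E, B5->F, B8->S, ...; hits B1=T, B1=F, B2=F, B4=F, B5=F, B6=E, B7=T, B8=S, B10=T
the full pool covers 12 outcomes: B1=T, B1=F, B2=F, B4=F, B5=T, B5=F, B6=S, B6=E, B7=T, B8=S, B10=T, B10=F
every size-1 subset falls short of the 12 outcomes (best: 9/12)
inputs {1, 3} (size 2) cover everything; no size-2 subset with a lexicographically smaller index list covers all 12
Answer: 2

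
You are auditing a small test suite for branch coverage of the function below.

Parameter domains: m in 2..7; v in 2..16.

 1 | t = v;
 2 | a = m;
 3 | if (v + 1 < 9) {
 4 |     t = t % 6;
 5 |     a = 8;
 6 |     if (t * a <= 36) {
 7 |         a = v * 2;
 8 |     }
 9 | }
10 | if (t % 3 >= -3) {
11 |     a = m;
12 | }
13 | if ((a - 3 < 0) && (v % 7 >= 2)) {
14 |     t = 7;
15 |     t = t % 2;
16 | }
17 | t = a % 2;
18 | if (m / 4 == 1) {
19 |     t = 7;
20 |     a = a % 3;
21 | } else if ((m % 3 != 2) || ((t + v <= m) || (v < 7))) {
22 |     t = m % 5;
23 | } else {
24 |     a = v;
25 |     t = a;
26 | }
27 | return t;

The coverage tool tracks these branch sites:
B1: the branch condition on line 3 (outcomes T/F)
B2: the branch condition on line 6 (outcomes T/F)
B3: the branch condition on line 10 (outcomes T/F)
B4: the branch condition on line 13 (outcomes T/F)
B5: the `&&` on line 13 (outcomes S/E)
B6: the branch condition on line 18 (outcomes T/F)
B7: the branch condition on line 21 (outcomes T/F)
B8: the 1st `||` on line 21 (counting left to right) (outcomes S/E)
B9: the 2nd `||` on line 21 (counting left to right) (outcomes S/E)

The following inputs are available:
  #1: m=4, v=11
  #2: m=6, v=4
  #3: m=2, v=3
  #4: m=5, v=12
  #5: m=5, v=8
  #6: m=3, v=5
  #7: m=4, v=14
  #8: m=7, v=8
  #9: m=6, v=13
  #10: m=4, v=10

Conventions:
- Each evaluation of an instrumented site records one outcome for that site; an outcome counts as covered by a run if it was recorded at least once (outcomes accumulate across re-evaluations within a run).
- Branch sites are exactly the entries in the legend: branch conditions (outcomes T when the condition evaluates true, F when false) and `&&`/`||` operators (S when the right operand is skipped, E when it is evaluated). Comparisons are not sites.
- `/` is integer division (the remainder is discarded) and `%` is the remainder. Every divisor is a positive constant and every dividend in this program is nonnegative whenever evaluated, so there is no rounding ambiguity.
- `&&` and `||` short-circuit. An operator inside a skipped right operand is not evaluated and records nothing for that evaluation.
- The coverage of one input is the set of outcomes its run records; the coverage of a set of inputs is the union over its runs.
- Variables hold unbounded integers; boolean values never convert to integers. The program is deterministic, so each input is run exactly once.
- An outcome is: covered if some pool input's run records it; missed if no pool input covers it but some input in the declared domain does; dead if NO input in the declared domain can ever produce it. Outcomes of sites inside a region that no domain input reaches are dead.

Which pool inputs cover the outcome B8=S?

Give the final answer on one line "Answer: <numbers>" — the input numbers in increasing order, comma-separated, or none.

input #1 (m=4, v=11): misses B8=S
input #2 (m=6, v=4): misses B8=S
input #3 (m=2, v=3): misses B8=S
input #4 (m=5, v=12): misses B8=S
input #5 (m=5, v=8): misses B8=S
input #6 (m=3, v=5): covers B8=S
input #7 (m=4, v=14): misses B8=S
input #8 (m=7, v=8): misses B8=S
input #9 (m=6, v=13): misses B8=S
input #10 (m=4, v=10): misses B8=S

Answer: 6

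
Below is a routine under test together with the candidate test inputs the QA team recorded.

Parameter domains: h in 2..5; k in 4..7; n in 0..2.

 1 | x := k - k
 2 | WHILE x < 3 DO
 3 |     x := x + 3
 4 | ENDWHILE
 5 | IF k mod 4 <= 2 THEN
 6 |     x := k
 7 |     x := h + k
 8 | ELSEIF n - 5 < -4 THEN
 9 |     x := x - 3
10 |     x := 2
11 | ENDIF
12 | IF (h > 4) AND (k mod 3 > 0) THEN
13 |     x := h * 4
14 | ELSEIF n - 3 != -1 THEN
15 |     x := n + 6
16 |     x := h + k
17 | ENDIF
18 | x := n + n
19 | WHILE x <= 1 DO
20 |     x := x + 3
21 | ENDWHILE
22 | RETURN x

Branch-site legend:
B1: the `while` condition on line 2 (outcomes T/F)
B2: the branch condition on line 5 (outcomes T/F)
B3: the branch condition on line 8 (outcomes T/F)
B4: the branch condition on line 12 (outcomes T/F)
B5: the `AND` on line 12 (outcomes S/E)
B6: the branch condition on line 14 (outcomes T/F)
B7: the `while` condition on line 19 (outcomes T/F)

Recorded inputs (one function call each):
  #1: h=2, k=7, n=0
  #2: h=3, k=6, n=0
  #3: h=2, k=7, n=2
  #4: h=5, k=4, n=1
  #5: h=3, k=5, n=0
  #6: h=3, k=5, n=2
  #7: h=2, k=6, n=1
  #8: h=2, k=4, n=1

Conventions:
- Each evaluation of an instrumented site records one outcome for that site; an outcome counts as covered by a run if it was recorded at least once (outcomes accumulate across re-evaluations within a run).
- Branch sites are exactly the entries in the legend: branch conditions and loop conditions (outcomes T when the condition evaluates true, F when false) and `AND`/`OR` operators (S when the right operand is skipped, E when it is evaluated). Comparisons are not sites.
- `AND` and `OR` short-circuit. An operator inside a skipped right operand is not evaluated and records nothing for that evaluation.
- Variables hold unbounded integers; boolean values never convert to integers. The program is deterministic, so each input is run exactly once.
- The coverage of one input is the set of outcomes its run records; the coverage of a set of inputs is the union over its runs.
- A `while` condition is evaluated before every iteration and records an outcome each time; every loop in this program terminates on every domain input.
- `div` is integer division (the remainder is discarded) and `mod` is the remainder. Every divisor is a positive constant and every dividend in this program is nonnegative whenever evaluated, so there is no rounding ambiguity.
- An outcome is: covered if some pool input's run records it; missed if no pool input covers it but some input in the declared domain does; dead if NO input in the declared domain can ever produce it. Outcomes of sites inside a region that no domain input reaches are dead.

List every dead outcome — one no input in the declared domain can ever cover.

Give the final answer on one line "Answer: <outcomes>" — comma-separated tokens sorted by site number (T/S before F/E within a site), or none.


sweeping the full domain (48 inputs) for each outcome:
  reachable outcomes have witnesses, e.g. B1=T (e.g. h=2, k=4, n=0), B1=F (e.g. h=2, k=4, n=0), B2=T (e.g. h=2, k=4, n=0), B2=F (e.g. h=2, k=7, n=0)
Answer: none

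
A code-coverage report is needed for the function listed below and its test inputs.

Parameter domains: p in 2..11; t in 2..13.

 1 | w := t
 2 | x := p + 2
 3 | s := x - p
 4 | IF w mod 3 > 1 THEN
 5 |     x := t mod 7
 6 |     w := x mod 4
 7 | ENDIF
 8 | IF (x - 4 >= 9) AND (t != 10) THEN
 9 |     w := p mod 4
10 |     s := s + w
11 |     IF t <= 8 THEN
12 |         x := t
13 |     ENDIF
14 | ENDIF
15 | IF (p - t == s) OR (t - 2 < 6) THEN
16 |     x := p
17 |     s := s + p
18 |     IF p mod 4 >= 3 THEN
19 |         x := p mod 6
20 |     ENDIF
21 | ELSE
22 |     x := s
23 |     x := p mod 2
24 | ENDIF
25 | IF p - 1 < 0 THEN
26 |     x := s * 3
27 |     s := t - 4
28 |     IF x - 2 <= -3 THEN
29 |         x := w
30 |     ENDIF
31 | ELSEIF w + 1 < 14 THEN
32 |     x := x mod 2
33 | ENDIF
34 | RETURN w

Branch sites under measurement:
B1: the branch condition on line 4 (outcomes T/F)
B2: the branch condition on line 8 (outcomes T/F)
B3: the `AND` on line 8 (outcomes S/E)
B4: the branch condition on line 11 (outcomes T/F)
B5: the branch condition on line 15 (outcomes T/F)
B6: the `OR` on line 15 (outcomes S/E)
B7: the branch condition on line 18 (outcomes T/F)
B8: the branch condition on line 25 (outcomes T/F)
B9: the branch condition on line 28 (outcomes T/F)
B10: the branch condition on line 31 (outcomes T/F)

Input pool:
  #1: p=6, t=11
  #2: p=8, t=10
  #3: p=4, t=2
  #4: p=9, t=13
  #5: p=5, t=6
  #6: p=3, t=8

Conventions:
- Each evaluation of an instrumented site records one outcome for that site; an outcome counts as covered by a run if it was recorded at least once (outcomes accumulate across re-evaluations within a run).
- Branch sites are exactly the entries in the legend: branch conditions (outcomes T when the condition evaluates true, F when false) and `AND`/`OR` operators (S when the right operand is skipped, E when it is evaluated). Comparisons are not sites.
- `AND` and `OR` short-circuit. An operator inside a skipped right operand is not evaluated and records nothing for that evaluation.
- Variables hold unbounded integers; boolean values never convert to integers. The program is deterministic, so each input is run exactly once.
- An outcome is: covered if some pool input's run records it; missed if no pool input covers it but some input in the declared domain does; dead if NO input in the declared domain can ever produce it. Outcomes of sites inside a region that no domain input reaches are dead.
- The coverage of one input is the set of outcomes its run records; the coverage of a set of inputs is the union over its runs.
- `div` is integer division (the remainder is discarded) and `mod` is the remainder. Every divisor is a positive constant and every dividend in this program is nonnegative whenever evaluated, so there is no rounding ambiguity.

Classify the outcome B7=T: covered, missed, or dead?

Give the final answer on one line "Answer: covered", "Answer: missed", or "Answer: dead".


no pool input records B7=T
but domain input (p=3, t=2) does record it -> reachable, so missed
Answer: missed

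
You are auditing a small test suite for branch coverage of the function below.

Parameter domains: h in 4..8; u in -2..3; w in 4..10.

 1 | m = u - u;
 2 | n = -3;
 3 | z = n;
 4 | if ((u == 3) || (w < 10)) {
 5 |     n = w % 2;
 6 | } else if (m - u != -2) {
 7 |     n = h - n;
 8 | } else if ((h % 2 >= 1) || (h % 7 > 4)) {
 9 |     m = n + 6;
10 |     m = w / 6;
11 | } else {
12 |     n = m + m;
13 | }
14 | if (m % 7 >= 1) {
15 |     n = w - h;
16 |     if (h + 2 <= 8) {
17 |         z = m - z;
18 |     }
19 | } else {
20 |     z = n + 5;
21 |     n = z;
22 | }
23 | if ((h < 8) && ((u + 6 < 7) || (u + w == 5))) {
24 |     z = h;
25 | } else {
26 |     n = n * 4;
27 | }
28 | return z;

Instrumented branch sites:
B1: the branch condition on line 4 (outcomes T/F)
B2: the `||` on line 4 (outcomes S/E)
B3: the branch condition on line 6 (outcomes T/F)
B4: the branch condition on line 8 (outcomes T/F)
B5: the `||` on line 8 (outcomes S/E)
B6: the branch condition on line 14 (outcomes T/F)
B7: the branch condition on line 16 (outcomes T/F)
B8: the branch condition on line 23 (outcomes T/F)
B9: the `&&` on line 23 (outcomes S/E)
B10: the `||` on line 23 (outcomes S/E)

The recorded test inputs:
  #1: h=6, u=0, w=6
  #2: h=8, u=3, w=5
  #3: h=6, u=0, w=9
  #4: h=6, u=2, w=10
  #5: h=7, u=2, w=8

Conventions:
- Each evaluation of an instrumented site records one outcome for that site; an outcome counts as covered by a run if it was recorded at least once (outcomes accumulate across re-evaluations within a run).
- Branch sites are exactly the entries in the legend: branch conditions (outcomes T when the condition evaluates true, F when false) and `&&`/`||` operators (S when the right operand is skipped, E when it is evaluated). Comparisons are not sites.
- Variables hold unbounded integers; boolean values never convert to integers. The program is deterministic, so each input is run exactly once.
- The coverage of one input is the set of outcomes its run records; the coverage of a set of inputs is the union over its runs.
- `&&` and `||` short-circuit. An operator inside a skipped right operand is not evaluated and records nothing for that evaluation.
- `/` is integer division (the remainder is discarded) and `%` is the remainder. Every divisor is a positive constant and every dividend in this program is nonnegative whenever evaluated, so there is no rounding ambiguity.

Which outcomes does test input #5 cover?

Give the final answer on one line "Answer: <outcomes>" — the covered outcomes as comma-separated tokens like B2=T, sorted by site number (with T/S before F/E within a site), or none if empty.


Running input #5 (h=7, u=2, w=8), event by event:
  B2->E, B1->T, B6->F, B9->E, B10->E, B8->F
collecting distinct outcomes: B1=T, B2=E, B6=F, B8=F, B9=E, B10=E
Answer: B1=T, B2=E, B6=F, B8=F, B9=E, B10=E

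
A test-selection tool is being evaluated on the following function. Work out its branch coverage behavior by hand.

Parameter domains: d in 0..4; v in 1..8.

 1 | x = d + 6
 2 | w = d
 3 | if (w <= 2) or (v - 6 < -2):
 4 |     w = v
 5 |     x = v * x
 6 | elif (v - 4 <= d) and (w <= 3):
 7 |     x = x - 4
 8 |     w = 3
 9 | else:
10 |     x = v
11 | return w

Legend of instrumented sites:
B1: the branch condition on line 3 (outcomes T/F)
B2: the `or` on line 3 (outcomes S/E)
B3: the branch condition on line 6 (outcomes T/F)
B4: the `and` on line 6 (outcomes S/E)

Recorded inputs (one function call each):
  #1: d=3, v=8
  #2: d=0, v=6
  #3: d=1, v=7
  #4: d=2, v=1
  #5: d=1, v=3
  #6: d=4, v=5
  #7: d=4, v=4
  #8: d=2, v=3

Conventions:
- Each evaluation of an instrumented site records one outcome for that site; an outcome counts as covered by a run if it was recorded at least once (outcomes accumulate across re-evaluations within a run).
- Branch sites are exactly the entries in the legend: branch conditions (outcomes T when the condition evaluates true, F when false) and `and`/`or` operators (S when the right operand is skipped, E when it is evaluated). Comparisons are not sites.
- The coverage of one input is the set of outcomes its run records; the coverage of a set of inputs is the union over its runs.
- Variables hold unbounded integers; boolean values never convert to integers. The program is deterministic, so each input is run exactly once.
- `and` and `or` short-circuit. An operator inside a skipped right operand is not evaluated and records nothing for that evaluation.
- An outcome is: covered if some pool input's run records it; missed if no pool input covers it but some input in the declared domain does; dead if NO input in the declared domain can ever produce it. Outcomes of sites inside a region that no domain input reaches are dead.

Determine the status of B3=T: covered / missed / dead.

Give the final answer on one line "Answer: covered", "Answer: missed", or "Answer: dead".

no pool input records B3=T
but domain input (d=3, v=4) does record it -> reachable, so missed

Answer: missed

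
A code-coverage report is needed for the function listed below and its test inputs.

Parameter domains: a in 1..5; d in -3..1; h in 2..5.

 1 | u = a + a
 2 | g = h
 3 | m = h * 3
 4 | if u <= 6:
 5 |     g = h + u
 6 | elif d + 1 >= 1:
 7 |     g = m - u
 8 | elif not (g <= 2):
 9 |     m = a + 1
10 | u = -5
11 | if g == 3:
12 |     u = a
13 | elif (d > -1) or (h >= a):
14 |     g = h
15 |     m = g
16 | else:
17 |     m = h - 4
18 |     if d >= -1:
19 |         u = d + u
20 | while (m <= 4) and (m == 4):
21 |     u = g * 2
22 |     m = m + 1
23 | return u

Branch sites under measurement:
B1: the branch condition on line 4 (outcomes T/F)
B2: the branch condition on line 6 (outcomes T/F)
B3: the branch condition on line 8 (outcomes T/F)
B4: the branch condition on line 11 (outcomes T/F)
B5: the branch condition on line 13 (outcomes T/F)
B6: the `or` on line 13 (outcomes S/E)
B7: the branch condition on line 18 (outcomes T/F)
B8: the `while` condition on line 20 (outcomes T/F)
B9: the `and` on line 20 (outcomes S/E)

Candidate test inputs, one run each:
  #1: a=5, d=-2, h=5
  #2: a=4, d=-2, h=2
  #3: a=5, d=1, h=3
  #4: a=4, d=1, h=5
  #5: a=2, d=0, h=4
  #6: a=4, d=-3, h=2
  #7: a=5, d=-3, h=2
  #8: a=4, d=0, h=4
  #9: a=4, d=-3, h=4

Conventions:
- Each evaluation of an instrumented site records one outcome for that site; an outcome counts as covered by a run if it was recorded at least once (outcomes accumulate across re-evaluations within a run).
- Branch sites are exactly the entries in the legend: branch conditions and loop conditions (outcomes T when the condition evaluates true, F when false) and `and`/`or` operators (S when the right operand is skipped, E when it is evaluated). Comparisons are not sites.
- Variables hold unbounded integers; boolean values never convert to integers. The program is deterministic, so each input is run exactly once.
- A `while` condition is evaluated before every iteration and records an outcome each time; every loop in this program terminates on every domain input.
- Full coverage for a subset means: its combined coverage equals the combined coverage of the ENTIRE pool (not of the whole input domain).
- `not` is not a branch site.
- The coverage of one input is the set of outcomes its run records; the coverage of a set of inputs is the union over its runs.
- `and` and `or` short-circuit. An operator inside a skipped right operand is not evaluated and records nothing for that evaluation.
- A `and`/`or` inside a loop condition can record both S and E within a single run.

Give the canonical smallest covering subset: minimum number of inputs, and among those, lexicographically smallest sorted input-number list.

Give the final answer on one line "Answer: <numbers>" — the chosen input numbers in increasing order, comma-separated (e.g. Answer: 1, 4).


run #1 (a=5, d=-2, h=5) runs B1->F, B2->F, B3->T, B4->F, B6->E, B5->T, B9->S, B8->F; records B1=F, B2=F, B3=T, B4=F, B5=T, B6=E, B8=F, B9=S
run #2 (a=4, d=-2, h=2) runs B1->F, B2->F, B3->F, B4->F, B6->E, B5->F, B7->F, B9->E, B8->F; records B1=F, B2=F, B3=F, B4=F, B5=F, B6=E, B7=F, B8=F, B9=E
run #3 (a=5, d=1, h=3) runs B1->F, B2->T, B4->F, B6->S, B5->T, B9->E, B8->F; records B1=F, B2=T, B4=F, B5=T, B6=S, B8=F, B9=E
run #4 (a=4, d=1, h=5) runs B1->F, B2->T, B4->F, B6->S, B5->T, B9->S, B8->F; records B1=F, B2=T, B4=F, B5=T, B6=S, B8=F, B9=S
run #5 (a=2, d=0, h=4) runs B1->T, B4->F, B6->S, B5->T, B9->E, B8->T, B9->S, B8->F; records B1=T, B4=F, B5=T, B6=S, B8=T, B8=F, B9=S, B9=E
run #6 (a=4, d=-3, h=2) runs B1->F, B2->F, B3->F, B4->F, B6->E, B5->F, B7->F, B9->E, B8->F; records B1=F, B2=F, B3=F, B4=F, B5=F, B6=E, B7=F, B8=F, B9=E
run #7 (a=5, d=-3, h=2) runs B1->F, B2->F, B3->F, B4->F, B6->E, B5->F, B7->F, B9->E, B8->F; records B1=F, B2=F, B3=F, B4=F, B5=F, B6=E, B7=F, B8=F, B9=E
run #8 (a=4, d=0, h=4) runs B1->F, B2->T, B4->F, B6->S, B5->T, B9->E, B8->T, B9->S, B8->F; records B1=F, B2=T, B4=F, B5=T, B6=S, B8=T, B8=F, B9=S, B9=E
run #9 (a=4, d=-3, h=4) runs B1->F, B2->F, B3->T, B4->F, B6->E, B5->T, B9->E, B8->T, B9->S, B8->F; records B1=F, B2=F, B3=T, B4=F, B5=T, B6=E, B8=T, B8=F, B9=S, B9=E
together the pool reaches 16 outcomes: B1=T, B1=F, B2=T, B2=F, B3=T, B3=F, B4=F, B5=T, B5=F, B6=S, B6=E, B7=F, B8=T, B8=F, B9=S, B9=E
no size-1 subset reaches all 16 outcomes (best union: 10/16)
no size-2 subset reaches all 16 outcomes (best union: 14/16)
no size-3 subset reaches all 16 outcomes (best union: 15/16)
inputs {1, 2, 3, 5} (size 4) cover everything; no size-4 subset with a lexicographically smaller index list covers all 16
Answer: 1, 2, 3, 5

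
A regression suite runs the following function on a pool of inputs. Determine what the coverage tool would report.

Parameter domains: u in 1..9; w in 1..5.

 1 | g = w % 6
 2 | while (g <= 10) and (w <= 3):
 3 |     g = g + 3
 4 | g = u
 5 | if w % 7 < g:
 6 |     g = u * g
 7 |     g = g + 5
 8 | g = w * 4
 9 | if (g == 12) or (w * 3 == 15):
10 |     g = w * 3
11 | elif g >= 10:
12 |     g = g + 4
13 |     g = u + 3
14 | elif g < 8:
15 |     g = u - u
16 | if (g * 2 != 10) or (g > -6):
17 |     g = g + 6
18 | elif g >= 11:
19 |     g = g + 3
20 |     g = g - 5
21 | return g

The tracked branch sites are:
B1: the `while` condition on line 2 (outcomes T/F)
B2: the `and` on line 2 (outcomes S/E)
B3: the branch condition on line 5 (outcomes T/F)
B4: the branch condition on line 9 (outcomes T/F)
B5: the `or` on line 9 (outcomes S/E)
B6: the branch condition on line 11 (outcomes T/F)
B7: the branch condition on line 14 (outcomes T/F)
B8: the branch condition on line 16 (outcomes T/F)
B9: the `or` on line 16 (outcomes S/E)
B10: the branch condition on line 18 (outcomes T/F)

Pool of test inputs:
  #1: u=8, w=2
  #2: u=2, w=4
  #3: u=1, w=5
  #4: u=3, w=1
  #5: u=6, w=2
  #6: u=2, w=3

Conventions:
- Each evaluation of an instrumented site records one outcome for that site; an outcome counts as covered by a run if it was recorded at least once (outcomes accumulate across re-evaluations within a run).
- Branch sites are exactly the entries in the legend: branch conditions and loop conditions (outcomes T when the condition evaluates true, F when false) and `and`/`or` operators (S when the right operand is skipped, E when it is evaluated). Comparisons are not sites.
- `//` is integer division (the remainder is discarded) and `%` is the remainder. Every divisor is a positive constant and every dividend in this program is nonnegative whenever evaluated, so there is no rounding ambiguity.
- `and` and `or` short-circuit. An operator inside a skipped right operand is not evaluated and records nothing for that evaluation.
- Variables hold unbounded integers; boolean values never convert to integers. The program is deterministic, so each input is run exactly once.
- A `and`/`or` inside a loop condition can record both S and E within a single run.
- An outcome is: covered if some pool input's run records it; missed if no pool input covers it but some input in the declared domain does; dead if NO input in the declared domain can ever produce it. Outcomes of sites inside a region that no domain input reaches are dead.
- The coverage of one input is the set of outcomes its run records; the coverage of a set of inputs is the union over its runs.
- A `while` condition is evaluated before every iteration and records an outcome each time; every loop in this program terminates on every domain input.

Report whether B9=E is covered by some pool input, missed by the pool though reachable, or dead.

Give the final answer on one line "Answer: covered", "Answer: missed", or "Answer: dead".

B9=E is recorded by pool input(s) 2 -> covered

Answer: covered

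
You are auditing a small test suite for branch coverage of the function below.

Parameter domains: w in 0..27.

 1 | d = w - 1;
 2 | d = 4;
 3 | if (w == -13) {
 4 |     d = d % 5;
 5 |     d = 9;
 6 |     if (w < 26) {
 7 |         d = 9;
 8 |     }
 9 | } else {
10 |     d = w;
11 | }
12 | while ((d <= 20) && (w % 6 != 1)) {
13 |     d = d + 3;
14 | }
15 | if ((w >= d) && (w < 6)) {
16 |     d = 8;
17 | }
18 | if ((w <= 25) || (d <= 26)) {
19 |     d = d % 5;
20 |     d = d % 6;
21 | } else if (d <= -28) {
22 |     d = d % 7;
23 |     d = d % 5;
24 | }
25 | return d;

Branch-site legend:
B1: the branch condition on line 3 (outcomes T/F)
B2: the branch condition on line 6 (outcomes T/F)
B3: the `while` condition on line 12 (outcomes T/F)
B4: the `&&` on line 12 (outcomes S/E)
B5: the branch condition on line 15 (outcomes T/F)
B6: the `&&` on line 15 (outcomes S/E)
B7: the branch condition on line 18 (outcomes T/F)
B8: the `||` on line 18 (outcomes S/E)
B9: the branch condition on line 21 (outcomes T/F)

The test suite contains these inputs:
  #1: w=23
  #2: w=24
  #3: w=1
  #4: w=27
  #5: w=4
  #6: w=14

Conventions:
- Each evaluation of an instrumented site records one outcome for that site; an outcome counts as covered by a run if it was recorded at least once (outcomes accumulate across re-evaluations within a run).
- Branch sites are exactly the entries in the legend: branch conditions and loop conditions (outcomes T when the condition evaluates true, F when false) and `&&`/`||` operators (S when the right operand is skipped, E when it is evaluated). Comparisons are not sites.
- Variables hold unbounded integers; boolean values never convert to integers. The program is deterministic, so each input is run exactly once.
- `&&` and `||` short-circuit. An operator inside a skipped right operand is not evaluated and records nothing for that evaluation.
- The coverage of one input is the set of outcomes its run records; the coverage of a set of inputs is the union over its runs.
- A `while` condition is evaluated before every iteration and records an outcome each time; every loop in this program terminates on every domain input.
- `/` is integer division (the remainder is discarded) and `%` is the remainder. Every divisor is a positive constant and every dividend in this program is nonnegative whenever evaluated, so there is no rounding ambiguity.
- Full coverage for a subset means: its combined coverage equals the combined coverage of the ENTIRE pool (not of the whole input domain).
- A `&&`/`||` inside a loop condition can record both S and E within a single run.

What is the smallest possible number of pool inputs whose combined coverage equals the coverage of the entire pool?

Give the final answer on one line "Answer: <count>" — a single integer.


input #1, w=23: events B1->F, B4->S, B3->F, B6->E, B5->F, B8->S, B7->T; outcomes B1=F, B3=F, B4=S, B5=F, B6=E, B7=T, B8=S
input #2, w=24: events B1->F, B4->S, B3->F, B6->E, B5->F, B8->S, B7->T; outcomes B1=F, B3=F, B4=S, B5=F, B6=E, B7=T, B8=S
input #3, w=1: events B1->F, B4->E, B3->F, B6->E, B5->T, B8->S, B7->T; outcomes B1=F, B3=F, B4=E, B5=T, B6=E, B7=T, B8=S
input #4, w=27: events B1->F, B4->S, B3->F, B6->E, B5->F, B8->E, B7->F, B9->F; outcomes B1=F, B3=F, B4=S, B5=F, B6=E, B7=F, B8=E, B9=F
input #5, w=4: events B1->F, B4->E, B3->T, B4->E, B3->T, B4->E, B3->T, B4->E, B3->T, B4->E, B3->T, B4->E, B3->T, B4->S, ...; outcomes B1=F, B3=T, B3=F, B4=S, B4=E, B5=F, B6=S, B7=T, B8=S
input #6, w=14: events B1->F, B4->E, B3->T, B4->E, B3->T, B4->E, B3->T, B4->S, B3->F, B6->S, B5->F, B8->S, B7->T; outcomes B1=F, B3=T, B3=F, B4=S, B4=E, B5=F, B6=S, B7=T, B8=S
the full pool covers 14 outcomes: B1=F, B3=T, B3=F, B4=S, B4=E, B5=T, B5=F, B6=S, B6=E, B7=T, B7=F, B8=S, B8=E, B9=F
no size-1 subset reaches all 14 outcomes (best union: 9/14)
no size-2 subset reaches all 14 outcomes (best union: 13/14)
size 3: inputs {3, 4, 5} cover all 14 outcomes, and no lexicographically smaller subset of this size does
Answer: 3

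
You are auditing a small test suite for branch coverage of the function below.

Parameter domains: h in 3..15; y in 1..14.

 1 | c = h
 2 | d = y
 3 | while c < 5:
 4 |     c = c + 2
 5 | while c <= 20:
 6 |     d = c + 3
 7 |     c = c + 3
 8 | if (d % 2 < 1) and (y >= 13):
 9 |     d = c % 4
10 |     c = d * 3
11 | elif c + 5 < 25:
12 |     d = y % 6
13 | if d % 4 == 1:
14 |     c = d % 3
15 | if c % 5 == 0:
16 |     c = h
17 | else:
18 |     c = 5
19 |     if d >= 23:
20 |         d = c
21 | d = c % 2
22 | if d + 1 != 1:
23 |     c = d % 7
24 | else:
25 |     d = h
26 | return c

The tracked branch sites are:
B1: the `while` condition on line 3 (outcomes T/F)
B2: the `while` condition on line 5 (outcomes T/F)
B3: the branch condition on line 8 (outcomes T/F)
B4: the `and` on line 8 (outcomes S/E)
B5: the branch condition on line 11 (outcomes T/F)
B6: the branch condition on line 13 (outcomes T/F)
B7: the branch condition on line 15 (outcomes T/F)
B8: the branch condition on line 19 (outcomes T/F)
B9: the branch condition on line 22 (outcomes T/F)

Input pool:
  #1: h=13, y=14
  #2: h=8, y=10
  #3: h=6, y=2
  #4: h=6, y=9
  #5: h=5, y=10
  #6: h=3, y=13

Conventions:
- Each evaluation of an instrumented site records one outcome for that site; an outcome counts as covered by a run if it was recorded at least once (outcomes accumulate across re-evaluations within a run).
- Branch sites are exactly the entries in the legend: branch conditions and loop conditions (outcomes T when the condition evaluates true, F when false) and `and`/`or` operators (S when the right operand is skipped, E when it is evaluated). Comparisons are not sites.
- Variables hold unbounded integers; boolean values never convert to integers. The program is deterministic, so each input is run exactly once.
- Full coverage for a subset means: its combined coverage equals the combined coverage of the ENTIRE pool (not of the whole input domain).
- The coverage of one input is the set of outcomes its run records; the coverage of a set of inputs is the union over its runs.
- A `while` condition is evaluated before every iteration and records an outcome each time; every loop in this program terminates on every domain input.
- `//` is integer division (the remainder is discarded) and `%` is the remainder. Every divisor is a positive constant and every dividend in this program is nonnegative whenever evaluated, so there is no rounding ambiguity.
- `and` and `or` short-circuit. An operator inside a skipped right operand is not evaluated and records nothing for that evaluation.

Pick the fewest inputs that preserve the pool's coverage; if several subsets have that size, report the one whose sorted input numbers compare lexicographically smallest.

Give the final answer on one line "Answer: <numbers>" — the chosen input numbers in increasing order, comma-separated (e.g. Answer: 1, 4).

#1 (h=13, y=14) -> B1->F, B2->T, B2->T, B2->T, B2->F, B4->E, B3->T, B6->F, B7->F, B8->F, B9->T; covered: B1=F, B2=T, B2=F, B3=T, B4=E, B6=F, B7=F, B8=F, B9=T
#2 (h=8, y=10) -> B1->F, B2->T, B2->T, B2->T, B2->T, B2->T, B2->F, B4->S, B3->F, B5->F, B6->F, B7->F, B8->T, B9->T; covered: B1=F, B2=T, B2=F, B3=F, B4=S, B5=F, B6=F, B7=F, B8=T, B9=T
#3 (h=6, y=2) -> B1->F, B2->T, B2->T, B2->T, B2->T, B2->T, B2->F, B4->S, B3->F, B5->F, B6->T, B7->T, B9->F; covered: B1=F, B2=T, B2=F, B3=F, B4=S, B5=F, B6=T, B7=T, B9=F
#4 (h=6, y=9) -> B1->F, B2->T, B2->T, B2->T, B2->T, B2->T, B2->F, B4->S, B3->F, B5->F, B6->T, B7->T, B9->F; covered: B1=F, B2=T, B2=F, B3=F, B4=S, B5=F, B6=T, B7=T, B9=F
#5 (h=5, y=10) -> B1->F, B2->T, B2->T, B2->T, B2->T, B2->T, B2->T, B2->F, B4->S, B3->F, B5->F, B6->F, B7->F, B8->T, ...; covered: B1=F, B2=T, B2=F, B3=F, B4=S, B5=F, B6=F, B7=F, B8=T, B9=T
#6 (h=3, y=13) -> B1->T, B1->F, B2->T, B2->T, B2->T, B2->T, B2->T, B2->T, B2->F, B4->S, B3->F, B5->F, B6->F, B7->F, ...; covered: B1=T, B1=F, B2=T, B2=F, B3=F, B4=S, B5=F, B6=F, B7=F, B8=T, B9=T
the full pool covers 17 outcomes: B1=T, B1=F, B2=T, B2=F, B3=T, B3=F, B4=S, B4=E, B5=F, B6=T, B6=F, B7=T, B7=F, B8=T, B8=F, B9=T, B9=F
checked all size-1 subsets: none covers 17 outcomes (max 11/17)
checked all size-2 subsets: none covers 17 outcomes (max 15/17)
size 3: inputs {1, 3, 6} cover all 17 outcomes, and no lexicographically smaller subset of this size does

Answer: 1, 3, 6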